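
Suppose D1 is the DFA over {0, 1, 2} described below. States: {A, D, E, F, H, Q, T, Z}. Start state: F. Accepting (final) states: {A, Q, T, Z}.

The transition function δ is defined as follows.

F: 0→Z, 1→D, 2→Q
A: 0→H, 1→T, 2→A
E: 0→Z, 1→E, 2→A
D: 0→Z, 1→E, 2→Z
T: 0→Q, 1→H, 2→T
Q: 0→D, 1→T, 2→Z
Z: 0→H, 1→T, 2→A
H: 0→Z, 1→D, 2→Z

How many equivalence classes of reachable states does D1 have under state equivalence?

All states are reachable from the start state.
Start with accepting vs non-accepting: {A,Q,T,Z} | {D,E,F,H}.
Refine {A,Q,T,Z} on symbol 0: members go to different blocks, giving {A,Q,Z} and {T}.
No further refinement is possible. Final partition (3 blocks): {A,Q,Z} | {D,E,F,H} | {T}.

3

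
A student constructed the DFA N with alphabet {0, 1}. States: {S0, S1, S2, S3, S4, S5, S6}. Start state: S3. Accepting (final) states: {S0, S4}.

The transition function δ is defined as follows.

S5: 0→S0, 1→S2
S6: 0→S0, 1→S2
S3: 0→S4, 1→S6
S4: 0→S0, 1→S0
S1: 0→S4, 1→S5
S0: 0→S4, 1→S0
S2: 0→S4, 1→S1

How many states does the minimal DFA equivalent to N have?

Every state is reachable, so we keep all 7.
Start with accepting vs non-accepting: {S0,S4} | {S1,S2,S3,S5,S6}.
The partition is now stable with 2 blocks: {S0,S4} | {S1,S2,S3,S5,S6}.

2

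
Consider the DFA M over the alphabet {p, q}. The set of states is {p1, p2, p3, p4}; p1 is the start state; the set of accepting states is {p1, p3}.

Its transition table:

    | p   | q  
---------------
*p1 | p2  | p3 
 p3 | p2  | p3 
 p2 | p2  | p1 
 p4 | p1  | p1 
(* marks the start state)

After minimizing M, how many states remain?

2

Reachable states from the start: {p1,p2,p3}. Unreachable: {p4} — drop them.
Initial partition by acceptance: {p1,p3} | {p2}.
Stable partition: {p1,p3} | {p2} — 2 equivalence classes.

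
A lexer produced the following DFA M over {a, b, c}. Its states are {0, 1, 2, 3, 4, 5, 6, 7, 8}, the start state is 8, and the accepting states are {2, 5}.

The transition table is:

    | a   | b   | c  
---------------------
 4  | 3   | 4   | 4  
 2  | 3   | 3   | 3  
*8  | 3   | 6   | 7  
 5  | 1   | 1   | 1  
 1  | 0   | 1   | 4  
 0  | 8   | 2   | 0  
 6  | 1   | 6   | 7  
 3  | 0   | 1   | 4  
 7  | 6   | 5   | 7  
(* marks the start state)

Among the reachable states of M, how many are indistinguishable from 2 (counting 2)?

2

All states are reachable from the start state.
Start with accepting vs non-accepting: {2,5} | {0,1,3,4,6,7,8}.
Split {0,1,3,4,6,7,8} by δ(·,b) → {1,3,4,6,8} and {0,7}.
On input a, block {1,3,4,6,8} splits into {4,6,8} and {1,3}.
Split {4,6,8} by δ(·,c) → {6,8} and {4}.
The partition is now stable with 5 blocks: {2,5} | {6,8} | {0,7} | {1,3} | {4}.
State 2 belongs to the block {2,5}, which has 2 states.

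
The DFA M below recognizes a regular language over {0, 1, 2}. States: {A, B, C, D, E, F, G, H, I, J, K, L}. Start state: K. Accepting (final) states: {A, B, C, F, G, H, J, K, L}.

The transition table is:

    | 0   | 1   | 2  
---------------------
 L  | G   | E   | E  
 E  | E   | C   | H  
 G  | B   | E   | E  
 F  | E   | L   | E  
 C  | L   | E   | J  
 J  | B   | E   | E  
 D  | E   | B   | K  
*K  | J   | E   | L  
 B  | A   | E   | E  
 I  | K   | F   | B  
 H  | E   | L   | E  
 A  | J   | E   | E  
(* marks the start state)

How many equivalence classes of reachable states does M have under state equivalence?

4

Reachable states from the start: {A,B,C,E,G,H,J,K,L}. Unreachable: {D,F,I} — drop them.
P0 = {A,B,C,G,H,J,K,L} | {E}.
Refine {A,B,C,G,H,J,K,L} on symbol 0: members go to different blocks, giving {A,B,C,G,J,K,L} and {H}.
Refine {A,B,C,G,J,K,L} on symbol 2: members go to different blocks, giving {A,B,G,J,L} and {C,K}.
Stable partition: {A,B,G,J,L} | {E} | {H} | {C,K} — 4 equivalence classes.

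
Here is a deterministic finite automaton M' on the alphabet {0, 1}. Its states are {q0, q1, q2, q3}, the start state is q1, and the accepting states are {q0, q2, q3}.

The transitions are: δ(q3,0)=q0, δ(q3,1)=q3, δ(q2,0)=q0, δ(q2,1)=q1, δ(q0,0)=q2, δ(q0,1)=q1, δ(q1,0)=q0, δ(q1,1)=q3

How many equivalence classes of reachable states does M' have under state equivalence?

Initial partition by acceptance: {q0,q2,q3} | {q1}.
Split {q0,q2,q3} by δ(·,1) → {q0,q2} and {q3}.
Stable partition: {q0,q2} | {q1} | {q3} — 3 equivalence classes.

3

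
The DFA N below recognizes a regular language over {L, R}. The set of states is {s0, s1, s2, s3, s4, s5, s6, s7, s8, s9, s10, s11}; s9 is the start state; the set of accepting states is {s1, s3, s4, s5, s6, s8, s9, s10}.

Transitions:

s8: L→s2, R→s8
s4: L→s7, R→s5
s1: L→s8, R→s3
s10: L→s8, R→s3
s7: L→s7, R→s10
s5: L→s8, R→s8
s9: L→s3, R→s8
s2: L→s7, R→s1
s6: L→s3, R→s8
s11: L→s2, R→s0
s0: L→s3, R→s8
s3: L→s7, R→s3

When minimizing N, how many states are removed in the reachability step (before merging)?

Starting at s9 and following transitions, the reachable set is {s1, s2, s3, s7, s8, s9, s10}. That leaves s0, s4, s5, s6, s11 unreachable — 5 in total.

5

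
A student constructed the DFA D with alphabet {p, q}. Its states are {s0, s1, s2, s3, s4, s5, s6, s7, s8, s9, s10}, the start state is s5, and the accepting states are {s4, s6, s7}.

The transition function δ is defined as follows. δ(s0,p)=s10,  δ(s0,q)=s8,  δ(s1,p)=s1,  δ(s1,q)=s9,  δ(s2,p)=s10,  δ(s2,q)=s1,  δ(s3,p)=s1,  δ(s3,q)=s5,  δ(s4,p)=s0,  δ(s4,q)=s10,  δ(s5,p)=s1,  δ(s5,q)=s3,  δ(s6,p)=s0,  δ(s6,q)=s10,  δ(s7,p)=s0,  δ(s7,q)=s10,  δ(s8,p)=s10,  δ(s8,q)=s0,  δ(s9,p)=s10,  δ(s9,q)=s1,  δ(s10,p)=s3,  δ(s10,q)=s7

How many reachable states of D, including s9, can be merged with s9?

First remove the unreachable states {s2,s4,s6}; 8 states remain.
Initial partition by acceptance: {s7} | {s0,s1,s3,s5,s8,s9,s10}.
Refine {s0,s1,s3,s5,s8,s9,s10} on symbol q: members go to different blocks, giving {s0,s1,s3,s5,s8,s9} and {s10}.
On input p, block {s0,s1,s3,s5,s8,s9} splits into {s0,s8,s9} and {s1,s3,s5}.
On input q, block {s0,s8,s9} splits into {s0,s8} and {s9}.
Split {s1,s3,s5} by δ(·,q) → {s3,s5} and {s1}.
No further refinement is possible. Final partition (6 blocks): {s7} | {s0,s8} | {s10} | {s3,s5} | {s9} | {s1}.
The equivalence class containing s9 is {s9}, of size 1.

1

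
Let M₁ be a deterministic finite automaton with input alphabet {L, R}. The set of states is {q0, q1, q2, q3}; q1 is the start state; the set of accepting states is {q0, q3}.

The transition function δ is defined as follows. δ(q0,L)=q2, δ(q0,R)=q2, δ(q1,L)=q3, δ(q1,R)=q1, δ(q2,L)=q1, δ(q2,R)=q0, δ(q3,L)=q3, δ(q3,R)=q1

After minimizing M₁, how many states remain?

2

First remove the unreachable states {q0,q2}; 2 states remain.
Start with accepting vs non-accepting: {q3} | {q1}.
The partition is now stable with 2 blocks: {q3} | {q1}.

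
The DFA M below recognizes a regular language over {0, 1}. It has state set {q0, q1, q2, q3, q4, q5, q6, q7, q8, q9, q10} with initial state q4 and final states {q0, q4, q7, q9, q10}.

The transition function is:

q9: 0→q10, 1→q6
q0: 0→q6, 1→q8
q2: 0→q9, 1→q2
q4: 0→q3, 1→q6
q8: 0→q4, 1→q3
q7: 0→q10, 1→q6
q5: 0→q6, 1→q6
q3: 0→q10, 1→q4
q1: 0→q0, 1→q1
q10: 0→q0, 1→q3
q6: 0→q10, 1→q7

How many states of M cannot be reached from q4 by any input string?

No path from q4 leads to q1, q2, q5, q9; the other 7 states are all reachable.

4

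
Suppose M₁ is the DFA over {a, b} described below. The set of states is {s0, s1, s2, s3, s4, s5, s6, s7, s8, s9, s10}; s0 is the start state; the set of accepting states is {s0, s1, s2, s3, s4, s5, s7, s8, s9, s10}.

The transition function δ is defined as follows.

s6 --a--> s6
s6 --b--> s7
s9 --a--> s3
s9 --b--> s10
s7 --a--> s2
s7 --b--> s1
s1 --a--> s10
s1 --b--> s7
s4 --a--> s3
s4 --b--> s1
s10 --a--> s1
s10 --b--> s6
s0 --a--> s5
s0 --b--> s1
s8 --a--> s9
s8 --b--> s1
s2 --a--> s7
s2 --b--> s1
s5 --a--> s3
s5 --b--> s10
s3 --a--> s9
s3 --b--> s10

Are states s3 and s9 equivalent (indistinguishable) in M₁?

Reachable states from the start: {s0,s1,s2,s3,s5,s6,s7,s9,s10}. Unreachable: {s4,s8} — drop them.
P0 = {s0,s1,s2,s3,s5,s7,s9,s10} | {s6}.
Split {s0,s1,s2,s3,s5,s7,s9,s10} by δ(·,b) → {s0,s1,s2,s3,s5,s7,s9} and {s10}.
Split {s0,s1,s2,s3,s5,s7,s9} by δ(·,a) → {s0,s2,s3,s5,s7,s9} and {s1}.
Split {s0,s2,s3,s5,s7,s9} by δ(·,b) → {s0,s2,s7} and {s3,s5,s9}.
On input a, block {s0,s2,s7} splits into {s2,s7} and {s0}.
No further refinement is possible. Final partition (6 blocks): {s2,s7} | {s6} | {s10} | {s1} | {s3,s5,s9} | {s0}.
s3 and s9 lie in the same block of the stable partition, so they are equivalent — no string distinguishes them.

Yes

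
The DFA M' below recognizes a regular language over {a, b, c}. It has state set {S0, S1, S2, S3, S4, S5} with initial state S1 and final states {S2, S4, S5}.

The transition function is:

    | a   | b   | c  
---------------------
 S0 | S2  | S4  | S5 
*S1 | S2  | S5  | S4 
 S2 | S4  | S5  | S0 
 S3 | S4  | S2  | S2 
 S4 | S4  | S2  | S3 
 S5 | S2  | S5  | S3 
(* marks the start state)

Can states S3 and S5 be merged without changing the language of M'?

No

P0 = {S2,S4,S5} | {S0,S1,S3}.
Stable partition: {S2,S4,S5} | {S0,S1,S3} — 2 equivalence classes.
S3 and S5 end up in different blocks, so they are distinguishable. For instance, the string 'ε' is accepted from only S5.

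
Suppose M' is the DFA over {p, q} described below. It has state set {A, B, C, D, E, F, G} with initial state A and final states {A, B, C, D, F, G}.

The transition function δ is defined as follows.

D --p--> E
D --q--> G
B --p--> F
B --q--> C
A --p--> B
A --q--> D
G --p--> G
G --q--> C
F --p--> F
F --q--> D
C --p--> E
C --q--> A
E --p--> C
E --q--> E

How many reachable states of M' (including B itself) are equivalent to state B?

Initial partition by acceptance: {A,B,C,D,F,G} | {E}.
On input p, block {A,B,C,D,F,G} splits into {A,B,F,G} and {C,D}.
The partition is now stable with 3 blocks: {A,B,F,G} | {E} | {C,D}.
State B belongs to the block {A,B,F,G}, which has 4 states.

4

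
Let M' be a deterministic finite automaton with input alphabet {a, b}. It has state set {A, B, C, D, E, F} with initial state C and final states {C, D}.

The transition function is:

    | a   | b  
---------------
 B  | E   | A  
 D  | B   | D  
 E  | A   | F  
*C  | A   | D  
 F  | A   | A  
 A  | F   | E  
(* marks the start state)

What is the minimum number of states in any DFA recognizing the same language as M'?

Start with accepting vs non-accepting: {C,D} | {A,B,E,F}.
The partition is now stable with 2 blocks: {C,D} | {A,B,E,F}.

2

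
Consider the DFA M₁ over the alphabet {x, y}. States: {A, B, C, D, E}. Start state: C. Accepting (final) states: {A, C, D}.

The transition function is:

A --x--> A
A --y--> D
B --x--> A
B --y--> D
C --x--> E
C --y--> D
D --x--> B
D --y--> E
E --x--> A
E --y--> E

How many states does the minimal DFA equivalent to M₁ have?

P0 = {A,C,D} | {B,E}.
On input x, block {A,C,D} splits into {C,D} and {A}.
On input y, block {C,D} splits into {C} and {D}.
On input y, block {B,E} splits into {B} and {E}.
The partition is now stable with 5 blocks: {C} | {B} | {A} | {D} | {E}.

5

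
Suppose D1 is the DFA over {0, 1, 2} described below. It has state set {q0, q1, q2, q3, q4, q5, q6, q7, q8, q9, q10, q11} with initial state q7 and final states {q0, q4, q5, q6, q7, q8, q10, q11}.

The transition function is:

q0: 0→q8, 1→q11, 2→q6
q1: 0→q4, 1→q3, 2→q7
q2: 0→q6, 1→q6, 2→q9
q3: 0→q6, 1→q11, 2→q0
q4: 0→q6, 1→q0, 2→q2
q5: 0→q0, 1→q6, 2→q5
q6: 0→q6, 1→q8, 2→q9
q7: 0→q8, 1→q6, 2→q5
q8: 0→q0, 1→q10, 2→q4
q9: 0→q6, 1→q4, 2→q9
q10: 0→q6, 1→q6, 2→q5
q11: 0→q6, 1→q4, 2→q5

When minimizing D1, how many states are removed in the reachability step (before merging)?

2

Starting at q7 and following transitions, the reachable set is {q0, q2, q4, q5, q6, q7, q8, q9, q10, q11}. That leaves q1, q3 unreachable — 2 in total.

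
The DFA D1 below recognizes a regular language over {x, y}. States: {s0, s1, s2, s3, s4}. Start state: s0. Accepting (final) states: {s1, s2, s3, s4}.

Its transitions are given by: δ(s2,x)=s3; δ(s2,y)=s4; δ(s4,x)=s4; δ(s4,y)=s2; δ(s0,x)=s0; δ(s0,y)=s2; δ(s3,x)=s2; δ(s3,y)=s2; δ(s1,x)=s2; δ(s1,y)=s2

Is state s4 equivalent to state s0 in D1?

No

States {s1} cannot be reached from the start state, so discard them.
P0 = {s2,s3,s4} | {s0}.
The partition is now stable with 2 blocks: {s2,s3,s4} | {s0}.
s4 and s0 end up in different blocks, so they are distinguishable. For instance, the string 'ε' is accepted from only s4.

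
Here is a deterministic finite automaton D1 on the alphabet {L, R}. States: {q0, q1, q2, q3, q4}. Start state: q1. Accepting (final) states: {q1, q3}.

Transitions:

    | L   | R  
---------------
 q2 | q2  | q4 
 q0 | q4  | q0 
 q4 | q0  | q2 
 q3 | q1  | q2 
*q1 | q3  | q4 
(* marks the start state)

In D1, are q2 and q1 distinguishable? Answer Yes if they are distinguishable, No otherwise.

All states are reachable from the start state.
P0 = {q1,q3} | {q0,q2,q4}.
The partition is now stable with 2 blocks: {q1,q3} | {q0,q2,q4}.
q2 and q1 end up in different blocks, so they are distinguishable. For instance, the string 'ε' is accepted from only q1.

Yes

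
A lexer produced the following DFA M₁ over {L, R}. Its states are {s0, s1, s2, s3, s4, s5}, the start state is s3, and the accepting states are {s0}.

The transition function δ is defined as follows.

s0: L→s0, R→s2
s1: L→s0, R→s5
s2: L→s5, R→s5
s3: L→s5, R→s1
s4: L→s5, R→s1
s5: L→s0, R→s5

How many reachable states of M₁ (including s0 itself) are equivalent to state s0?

Reachable states from the start: {s0,s1,s2,s3,s5}. Unreachable: {s4} — drop them.
Start with accepting vs non-accepting: {s0} | {s1,s2,s3,s5}.
Split {s1,s2,s3,s5} by δ(·,L) → {s1,s5} and {s2,s3}.
Stable partition: {s0} | {s1,s5} | {s2,s3} — 3 equivalence classes.
State s0 belongs to the block {s0}, which has 1 states.

1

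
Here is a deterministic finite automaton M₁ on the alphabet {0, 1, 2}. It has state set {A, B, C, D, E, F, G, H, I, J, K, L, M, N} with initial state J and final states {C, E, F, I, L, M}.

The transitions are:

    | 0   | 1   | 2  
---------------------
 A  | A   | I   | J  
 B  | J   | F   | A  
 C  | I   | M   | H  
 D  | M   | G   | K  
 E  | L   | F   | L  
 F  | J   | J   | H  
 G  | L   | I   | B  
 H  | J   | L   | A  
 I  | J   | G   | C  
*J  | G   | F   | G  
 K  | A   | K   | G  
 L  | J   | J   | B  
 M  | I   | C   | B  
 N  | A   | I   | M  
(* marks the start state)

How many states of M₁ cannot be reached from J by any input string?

No path from J leads to D, E, K, N; the other 10 states are all reachable.

4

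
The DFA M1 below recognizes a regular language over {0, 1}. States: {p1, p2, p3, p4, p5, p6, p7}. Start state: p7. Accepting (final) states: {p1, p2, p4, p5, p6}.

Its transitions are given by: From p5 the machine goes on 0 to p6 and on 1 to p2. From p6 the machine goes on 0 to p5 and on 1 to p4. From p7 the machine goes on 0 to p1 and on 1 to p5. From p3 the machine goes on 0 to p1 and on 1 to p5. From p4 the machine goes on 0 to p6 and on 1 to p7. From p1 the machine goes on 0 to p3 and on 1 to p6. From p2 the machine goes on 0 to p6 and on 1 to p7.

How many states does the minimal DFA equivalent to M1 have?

4

All states are reachable from the start state.
P0 = {p1,p2,p4,p5,p6} | {p3,p7}.
Refine {p1,p2,p4,p5,p6} on symbol 0: members go to different blocks, giving {p2,p4,p5,p6} and {p1}.
Split {p2,p4,p5,p6} by δ(·,1) → {p2,p4} and {p5,p6}.
Stable partition: {p2,p4} | {p3,p7} | {p1} | {p5,p6} — 4 equivalence classes.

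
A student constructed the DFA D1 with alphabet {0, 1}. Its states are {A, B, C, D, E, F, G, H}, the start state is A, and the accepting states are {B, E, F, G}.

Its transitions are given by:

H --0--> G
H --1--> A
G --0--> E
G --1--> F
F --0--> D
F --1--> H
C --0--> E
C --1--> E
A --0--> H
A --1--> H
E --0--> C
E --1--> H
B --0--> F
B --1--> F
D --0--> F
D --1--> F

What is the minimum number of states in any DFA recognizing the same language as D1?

States {B} cannot be reached from the start state, so discard them.
Initial partition by acceptance: {E,F,G} | {A,C,D,H}.
Split {E,F,G} by δ(·,0) → {E,F} and {G}.
On input 0, block {A,C,D,H} splits into {C,D} and {A} and {H}.
Stable partition: {E,F} | {C,D} | {G} | {A} | {H} — 5 equivalence classes.

5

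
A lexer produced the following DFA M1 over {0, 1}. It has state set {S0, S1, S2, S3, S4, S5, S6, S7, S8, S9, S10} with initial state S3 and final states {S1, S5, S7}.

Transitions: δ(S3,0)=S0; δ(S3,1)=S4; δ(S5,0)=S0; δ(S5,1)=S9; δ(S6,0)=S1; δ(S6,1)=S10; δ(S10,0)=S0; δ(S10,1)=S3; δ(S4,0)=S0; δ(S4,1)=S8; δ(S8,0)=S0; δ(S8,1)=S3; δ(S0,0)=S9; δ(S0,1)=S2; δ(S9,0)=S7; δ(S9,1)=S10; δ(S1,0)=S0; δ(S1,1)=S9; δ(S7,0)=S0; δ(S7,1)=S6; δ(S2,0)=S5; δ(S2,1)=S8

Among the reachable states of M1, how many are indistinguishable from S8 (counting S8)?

4

All states are reachable from the start state.
Initial partition by acceptance: {S1,S5,S7} | {S0,S2,S3,S4,S6,S8,S9,S10}.
Split {S0,S2,S3,S4,S6,S8,S9,S10} by δ(·,0) → {S0,S3,S4,S8,S10} and {S2,S6,S9}.
Refine {S0,S3,S4,S8,S10} on symbol 0: members go to different blocks, giving {S3,S4,S8,S10} and {S0}.
Stable partition: {S1,S5,S7} | {S3,S4,S8,S10} | {S2,S6,S9} | {S0} — 4 equivalence classes.
The equivalence class containing S8 is {S3,S4,S8,S10}, of size 4.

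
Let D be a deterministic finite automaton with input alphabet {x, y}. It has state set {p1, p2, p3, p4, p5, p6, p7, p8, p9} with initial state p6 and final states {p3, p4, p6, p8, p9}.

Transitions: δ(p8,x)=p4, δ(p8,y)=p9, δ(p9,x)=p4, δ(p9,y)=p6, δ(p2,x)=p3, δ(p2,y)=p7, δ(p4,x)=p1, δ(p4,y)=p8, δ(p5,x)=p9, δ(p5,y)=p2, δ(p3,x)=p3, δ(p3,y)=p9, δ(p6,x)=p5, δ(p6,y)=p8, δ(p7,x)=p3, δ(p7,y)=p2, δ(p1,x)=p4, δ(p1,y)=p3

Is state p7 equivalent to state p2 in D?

Yes

All states are reachable from the start state.
P0 = {p3,p4,p6,p8,p9} | {p1,p2,p5,p7}.
On input x, block {p3,p4,p6,p8,p9} splits into {p3,p8,p9} and {p4,p6}.
On input x, block {p3,p8,p9} splits into {p8,p9} and {p3}.
Split {p8,p9} by δ(·,y) → {p8} and {p9}.
Refine {p1,p2,p5,p7} on symbol x: members go to different blocks, giving {p2,p7} and {p1} and {p5}.
Refine {p4,p6} on symbol x: members go to different blocks, giving {p4} and {p6}.
No further refinement is possible. Final partition (8 blocks): {p8} | {p2,p7} | {p4} | {p3} | {p9} | {p1} | {p5} | {p6}.
p7 and p2 lie in the same block of the stable partition, so they are equivalent — no string distinguishes them.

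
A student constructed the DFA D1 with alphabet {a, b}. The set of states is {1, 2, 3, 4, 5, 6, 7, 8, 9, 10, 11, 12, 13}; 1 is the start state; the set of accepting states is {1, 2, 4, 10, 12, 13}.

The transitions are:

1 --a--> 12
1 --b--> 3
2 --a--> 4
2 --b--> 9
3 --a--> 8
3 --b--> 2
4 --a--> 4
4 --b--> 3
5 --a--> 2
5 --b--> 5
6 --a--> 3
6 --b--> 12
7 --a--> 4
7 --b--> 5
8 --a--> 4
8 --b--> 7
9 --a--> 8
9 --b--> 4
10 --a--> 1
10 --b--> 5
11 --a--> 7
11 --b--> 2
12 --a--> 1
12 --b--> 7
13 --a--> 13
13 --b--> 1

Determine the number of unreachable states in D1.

BFS from 1 reaches {1, 2, 3, 4, 5, 7, 8, 9, 12}; the 4 state(s) 6, 10, 11, 13 are never visited.

4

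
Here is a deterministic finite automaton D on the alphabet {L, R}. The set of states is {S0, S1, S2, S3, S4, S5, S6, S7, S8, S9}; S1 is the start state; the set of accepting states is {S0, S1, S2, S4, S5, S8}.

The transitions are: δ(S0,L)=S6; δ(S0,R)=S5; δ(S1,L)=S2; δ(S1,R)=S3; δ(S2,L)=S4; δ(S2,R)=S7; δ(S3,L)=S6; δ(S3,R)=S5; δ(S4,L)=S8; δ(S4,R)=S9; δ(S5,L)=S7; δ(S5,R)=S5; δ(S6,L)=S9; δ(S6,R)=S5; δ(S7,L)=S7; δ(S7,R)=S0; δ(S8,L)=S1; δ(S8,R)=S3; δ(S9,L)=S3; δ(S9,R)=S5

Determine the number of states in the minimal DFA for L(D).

Initial partition by acceptance: {S0,S1,S2,S4,S5,S8} | {S3,S6,S7,S9}.
Split {S0,S1,S2,S4,S5,S8} by δ(·,L) → {S1,S2,S4,S8} and {S0,S5}.
Stable partition: {S1,S2,S4,S8} | {S3,S6,S7,S9} | {S0,S5} — 3 equivalence classes.

3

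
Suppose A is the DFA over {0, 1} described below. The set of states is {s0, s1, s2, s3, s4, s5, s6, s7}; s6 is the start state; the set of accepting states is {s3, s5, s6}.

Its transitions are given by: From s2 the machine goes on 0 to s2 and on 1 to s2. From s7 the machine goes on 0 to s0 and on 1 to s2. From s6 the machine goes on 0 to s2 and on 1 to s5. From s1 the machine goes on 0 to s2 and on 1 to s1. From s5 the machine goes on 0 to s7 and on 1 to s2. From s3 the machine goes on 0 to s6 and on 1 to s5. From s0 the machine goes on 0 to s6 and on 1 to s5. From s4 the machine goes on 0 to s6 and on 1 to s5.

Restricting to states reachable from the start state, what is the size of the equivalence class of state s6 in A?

1

First remove the unreachable states {s1,s3,s4}; 5 states remain.
Start with accepting vs non-accepting: {s5,s6} | {s0,s2,s7}.
On input 1, block {s5,s6} splits into {s5} and {s6}.
Refine {s0,s2,s7} on symbol 0: members go to different blocks, giving {s2,s7} and {s0}.
Split {s2,s7} by δ(·,0) → {s2} and {s7}.
Stable partition: {s5} | {s2} | {s6} | {s0} | {s7} — 5 equivalence classes.
State s6 belongs to the block {s6}, which has 1 states.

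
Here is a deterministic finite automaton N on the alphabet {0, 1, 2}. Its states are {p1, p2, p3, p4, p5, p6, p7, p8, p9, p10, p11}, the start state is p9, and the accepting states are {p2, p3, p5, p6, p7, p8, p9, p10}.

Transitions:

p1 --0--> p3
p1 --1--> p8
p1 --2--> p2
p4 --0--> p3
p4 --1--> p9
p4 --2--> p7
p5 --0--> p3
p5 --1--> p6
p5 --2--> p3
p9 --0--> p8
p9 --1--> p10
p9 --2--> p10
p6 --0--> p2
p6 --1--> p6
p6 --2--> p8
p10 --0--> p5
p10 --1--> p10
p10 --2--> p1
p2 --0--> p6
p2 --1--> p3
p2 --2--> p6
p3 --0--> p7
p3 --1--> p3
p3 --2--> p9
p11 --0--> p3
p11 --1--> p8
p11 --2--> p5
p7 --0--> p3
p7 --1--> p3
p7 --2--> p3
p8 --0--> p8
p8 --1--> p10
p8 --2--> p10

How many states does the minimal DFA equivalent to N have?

5

First remove the unreachable states {p4,p11}; 9 states remain.
Initial partition by acceptance: {p2,p3,p5,p6,p7,p8,p9,p10} | {p1}.
Refine {p2,p3,p5,p6,p7,p8,p9,p10} on symbol 2: members go to different blocks, giving {p2,p3,p5,p6,p7,p8,p9} and {p10}.
On input 1, block {p2,p3,p5,p6,p7,p8,p9} splits into {p2,p3,p5,p6,p7} and {p8,p9}.
On input 2, block {p2,p3,p5,p6,p7} splits into {p2,p5,p7} and {p3,p6}.
The partition is now stable with 5 blocks: {p2,p5,p7} | {p1} | {p10} | {p8,p9} | {p3,p6}.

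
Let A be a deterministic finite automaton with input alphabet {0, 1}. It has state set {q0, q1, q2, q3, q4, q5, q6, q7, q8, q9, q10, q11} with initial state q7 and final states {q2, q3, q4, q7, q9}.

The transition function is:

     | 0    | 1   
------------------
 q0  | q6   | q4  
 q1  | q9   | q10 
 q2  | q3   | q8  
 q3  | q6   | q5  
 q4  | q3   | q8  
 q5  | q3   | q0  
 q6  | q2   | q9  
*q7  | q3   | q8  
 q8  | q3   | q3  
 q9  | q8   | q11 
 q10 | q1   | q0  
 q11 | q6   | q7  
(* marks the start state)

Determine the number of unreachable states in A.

BFS from q7 reaches {q0, q2, q3, q4, q5, q6, q7, q8, q9, q11}; the 2 state(s) q1, q10 are never visited.

2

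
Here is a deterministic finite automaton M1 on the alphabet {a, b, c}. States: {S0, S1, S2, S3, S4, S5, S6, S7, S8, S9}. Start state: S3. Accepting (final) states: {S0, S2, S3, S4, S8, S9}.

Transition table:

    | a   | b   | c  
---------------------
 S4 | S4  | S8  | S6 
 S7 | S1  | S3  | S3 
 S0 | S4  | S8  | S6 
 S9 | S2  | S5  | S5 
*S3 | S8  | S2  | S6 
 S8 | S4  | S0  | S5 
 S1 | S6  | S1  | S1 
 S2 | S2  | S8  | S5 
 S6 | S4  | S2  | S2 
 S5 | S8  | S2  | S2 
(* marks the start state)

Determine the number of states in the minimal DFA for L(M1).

2

States {S1,S7,S9} cannot be reached from the start state, so discard them.
P0 = {S0,S2,S3,S4,S8} | {S5,S6}.
No further refinement is possible. Final partition (2 blocks): {S0,S2,S3,S4,S8} | {S5,S6}.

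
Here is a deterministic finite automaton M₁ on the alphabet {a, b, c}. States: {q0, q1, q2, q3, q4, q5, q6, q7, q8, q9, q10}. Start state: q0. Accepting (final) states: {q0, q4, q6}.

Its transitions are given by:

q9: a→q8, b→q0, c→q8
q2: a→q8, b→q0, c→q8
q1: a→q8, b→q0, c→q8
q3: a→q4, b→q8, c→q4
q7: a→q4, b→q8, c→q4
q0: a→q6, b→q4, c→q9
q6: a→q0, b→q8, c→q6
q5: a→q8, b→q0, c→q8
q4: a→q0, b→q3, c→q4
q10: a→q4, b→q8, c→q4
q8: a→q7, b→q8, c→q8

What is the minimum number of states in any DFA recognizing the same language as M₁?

First remove the unreachable states {q1,q2,q5,q10}; 7 states remain.
Initial partition by acceptance: {q0,q4,q6} | {q3,q7,q8,q9}.
Refine {q0,q4,q6} on symbol b: members go to different blocks, giving {q4,q6} and {q0}.
On input a, block {q3,q7,q8,q9} splits into {q3,q7} and {q8,q9}.
On input b, block {q4,q6} splits into {q4} and {q6}.
On input a, block {q8,q9} splits into {q8} and {q9}.
Stable partition: {q4} | {q3,q7} | {q0} | {q8} | {q6} | {q9} — 6 equivalence classes.

6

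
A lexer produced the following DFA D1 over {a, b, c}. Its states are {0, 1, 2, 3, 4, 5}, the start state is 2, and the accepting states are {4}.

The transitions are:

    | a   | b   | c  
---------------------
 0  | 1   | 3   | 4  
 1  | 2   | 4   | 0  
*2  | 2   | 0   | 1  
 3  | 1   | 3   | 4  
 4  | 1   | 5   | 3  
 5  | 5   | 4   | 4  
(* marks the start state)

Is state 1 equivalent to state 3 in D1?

No

Initial partition by acceptance: {4} | {0,1,2,3,5}.
Split {0,1,2,3,5} by δ(·,b) → {0,2,3} and {1,5}.
On input a, block {0,2,3} splits into {0,3} and {2}.
Split {1,5} by δ(·,a) → {1} and {5}.
Stable partition: {4} | {0,3} | {1} | {2} | {5} — 5 equivalence classes.
1 and 3 end up in different blocks, so they are distinguishable. For instance, the string 'b' is accepted from only 1.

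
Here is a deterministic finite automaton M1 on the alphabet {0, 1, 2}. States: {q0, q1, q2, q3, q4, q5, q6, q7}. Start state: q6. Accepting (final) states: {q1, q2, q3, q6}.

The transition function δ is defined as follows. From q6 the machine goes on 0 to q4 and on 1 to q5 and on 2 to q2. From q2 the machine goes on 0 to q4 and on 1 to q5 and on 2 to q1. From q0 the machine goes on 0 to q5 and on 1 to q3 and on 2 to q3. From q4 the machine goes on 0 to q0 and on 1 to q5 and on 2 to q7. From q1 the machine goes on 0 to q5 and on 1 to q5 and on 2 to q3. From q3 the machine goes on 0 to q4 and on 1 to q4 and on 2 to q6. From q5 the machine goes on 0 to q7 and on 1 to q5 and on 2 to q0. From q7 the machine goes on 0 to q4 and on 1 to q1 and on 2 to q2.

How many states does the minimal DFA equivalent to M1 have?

Every state is reachable, so we keep all 8.
Start with accepting vs non-accepting: {q1,q2,q3,q6} | {q0,q4,q5,q7}.
Refine {q0,q4,q5,q7} on symbol 1: members go to different blocks, giving {q0,q7} and {q4,q5}.
Stable partition: {q1,q2,q3,q6} | {q0,q7} | {q4,q5} — 3 equivalence classes.

3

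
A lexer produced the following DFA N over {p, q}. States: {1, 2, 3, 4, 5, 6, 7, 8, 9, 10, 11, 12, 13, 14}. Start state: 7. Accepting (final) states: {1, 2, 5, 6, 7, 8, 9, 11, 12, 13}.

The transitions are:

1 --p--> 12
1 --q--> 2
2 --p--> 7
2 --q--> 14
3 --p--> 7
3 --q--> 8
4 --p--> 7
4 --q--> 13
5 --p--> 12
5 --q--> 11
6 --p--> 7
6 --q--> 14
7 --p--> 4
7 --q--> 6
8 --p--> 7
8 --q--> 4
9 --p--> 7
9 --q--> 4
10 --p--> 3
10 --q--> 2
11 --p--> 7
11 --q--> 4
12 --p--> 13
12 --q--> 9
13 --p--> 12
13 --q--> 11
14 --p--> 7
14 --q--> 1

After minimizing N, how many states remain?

4

First remove the unreachable states {3,5,8,10}; 10 states remain.
Initial partition by acceptance: {1,2,6,7,9,11,12,13} | {4,14}.
Refine {1,2,6,7,9,11,12,13} on symbol p: members go to different blocks, giving {1,2,6,9,11,12,13} and {7}.
On input p, block {1,2,6,9,11,12,13} splits into {2,6,9,11} and {1,12,13}.
Stable partition: {2,6,9,11} | {4,14} | {7} | {1,12,13} — 4 equivalence classes.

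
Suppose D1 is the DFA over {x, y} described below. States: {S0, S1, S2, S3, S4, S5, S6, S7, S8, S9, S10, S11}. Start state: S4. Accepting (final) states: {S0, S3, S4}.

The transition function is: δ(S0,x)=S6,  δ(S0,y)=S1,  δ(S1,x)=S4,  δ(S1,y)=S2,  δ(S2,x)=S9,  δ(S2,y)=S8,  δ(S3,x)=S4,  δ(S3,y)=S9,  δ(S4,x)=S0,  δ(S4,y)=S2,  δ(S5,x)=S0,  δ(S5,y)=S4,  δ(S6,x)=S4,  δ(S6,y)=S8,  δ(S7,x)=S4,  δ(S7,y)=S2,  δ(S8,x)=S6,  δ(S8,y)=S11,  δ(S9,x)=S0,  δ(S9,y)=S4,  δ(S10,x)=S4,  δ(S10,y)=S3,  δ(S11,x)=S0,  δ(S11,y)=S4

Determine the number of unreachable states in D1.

4

Starting at S4 and following transitions, the reachable set is {S0, S1, S2, S4, S6, S8, S9, S11}. That leaves S3, S5, S7, S10 unreachable — 4 in total.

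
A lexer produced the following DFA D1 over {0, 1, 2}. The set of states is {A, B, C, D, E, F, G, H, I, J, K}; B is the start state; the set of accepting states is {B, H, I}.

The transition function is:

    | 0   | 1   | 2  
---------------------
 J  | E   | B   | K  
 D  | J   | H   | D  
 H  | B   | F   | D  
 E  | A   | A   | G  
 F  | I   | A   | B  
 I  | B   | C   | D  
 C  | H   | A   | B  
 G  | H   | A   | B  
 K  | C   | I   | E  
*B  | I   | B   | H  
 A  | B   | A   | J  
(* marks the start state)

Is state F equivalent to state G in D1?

Yes

Initial partition by acceptance: {B,H,I} | {A,C,D,E,F,G,J,K}.
Refine {B,H,I} on symbol 1: members go to different blocks, giving {H,I} and {B}.
On input 0, block {A,C,D,E,F,G,J,K} splits into {D,E,J,K} and {C,F,G} and {A}.
Split {D,E,J,K} by δ(·,0) → {D,J} and {E} and {K}.
Refine {D,J} on symbol 0: members go to different blocks, giving {D} and {J}.
No further refinement is possible. Final partition (8 blocks): {H,I} | {D} | {B} | {C,F,G} | {A} | {E} | {K} | {J}.
F and G lie in the same block of the stable partition, so they are equivalent — no string distinguishes them.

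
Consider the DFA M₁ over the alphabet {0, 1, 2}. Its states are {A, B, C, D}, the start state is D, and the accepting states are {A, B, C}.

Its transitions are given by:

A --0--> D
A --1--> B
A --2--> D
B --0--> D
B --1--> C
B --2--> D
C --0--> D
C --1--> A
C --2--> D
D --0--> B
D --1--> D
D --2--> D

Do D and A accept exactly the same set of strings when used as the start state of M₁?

No

Every state is reachable, so we keep all 4.
P0 = {A,B,C} | {D}.
The partition is now stable with 2 blocks: {A,B,C} | {D}.
D and A end up in different blocks, so they are distinguishable. For instance, the string 'ε' is accepted from only A.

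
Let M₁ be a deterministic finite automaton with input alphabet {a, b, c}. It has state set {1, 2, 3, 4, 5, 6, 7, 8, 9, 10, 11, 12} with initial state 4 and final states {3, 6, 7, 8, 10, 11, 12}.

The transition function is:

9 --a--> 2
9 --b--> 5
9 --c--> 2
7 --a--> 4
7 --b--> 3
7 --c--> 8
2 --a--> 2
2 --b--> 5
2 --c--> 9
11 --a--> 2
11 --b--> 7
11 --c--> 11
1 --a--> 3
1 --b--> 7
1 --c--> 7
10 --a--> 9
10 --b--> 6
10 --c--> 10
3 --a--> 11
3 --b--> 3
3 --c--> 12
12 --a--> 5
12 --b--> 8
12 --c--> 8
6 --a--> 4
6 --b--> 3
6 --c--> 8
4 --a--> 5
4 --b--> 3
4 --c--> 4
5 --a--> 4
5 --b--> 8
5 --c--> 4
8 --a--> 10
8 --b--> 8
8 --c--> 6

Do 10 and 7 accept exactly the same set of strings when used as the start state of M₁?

No

First remove the unreachable states {1}; 11 states remain.
Initial partition by acceptance: {3,6,7,8,10,11,12} | {2,4,5,9}.
On input a, block {3,6,7,8,10,11,12} splits into {6,7,10,11,12} and {3,8}.
On input b, block {6,7,10,11,12} splits into {6,7,12} and {10,11}.
Split {2,4,5,9} by δ(·,b) → {2,9} and {4,5}.
Stable partition: {6,7,12} | {2,9} | {3,8} | {10,11} | {4,5} — 5 equivalence classes.
10 and 7 end up in different blocks, so they are distinguishable. For instance, the string 'ab' is accepted from only 7.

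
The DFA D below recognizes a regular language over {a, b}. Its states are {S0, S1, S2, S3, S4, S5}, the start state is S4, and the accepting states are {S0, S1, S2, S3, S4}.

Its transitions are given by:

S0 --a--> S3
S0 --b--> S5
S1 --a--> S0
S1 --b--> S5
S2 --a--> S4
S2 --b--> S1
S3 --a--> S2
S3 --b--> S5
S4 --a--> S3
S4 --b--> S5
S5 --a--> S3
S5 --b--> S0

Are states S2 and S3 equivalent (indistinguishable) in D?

No

Initial partition by acceptance: {S0,S1,S2,S3,S4} | {S5}.
On input b, block {S0,S1,S2,S3,S4} splits into {S0,S1,S3,S4} and {S2}.
On input a, block {S0,S1,S3,S4} splits into {S0,S1,S4} and {S3}.
On input a, block {S0,S1,S4} splits into {S0,S4} and {S1}.
The partition is now stable with 5 blocks: {S0,S4} | {S5} | {S2} | {S3} | {S1}.
S2 and S3 end up in different blocks, so they are distinguishable. For instance, the string 'b' is accepted from only S2.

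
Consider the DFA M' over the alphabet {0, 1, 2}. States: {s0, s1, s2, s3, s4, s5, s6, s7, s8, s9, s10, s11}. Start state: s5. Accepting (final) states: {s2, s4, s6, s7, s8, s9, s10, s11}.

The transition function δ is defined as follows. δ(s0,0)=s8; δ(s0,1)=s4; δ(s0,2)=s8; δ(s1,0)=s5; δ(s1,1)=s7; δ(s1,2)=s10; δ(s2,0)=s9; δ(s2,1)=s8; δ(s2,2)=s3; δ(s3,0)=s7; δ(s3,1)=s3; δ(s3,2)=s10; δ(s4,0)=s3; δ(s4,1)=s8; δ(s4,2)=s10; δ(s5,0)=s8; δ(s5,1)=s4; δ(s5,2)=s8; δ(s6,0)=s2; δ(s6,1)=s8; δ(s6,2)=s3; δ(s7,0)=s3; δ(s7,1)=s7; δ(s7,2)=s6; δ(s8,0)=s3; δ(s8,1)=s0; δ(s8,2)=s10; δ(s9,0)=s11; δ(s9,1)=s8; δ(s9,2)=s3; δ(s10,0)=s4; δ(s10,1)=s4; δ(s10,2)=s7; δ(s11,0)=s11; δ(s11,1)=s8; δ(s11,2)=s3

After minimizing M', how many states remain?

7

Reachable states from the start: {s0,s2,s3,s4,s5,s6,s7,s8,s9,s10,s11}. Unreachable: {s1} — drop them.
Start with accepting vs non-accepting: {s2,s4,s6,s7,s8,s9,s10,s11} | {s0,s3,s5}.
On input 0, block {s2,s4,s6,s7,s8,s9,s10,s11} splits into {s2,s6,s9,s10,s11} and {s4,s7,s8}.
On input 0, block {s2,s6,s9,s10,s11} splits into {s2,s6,s9,s11} and {s10}.
Split {s0,s3,s5} by δ(·,1) → {s0,s5} and {s3}.
Refine {s4,s7,s8} on symbol 1: members go to different blocks, giving {s4,s7} and {s8}.
Split {s4,s7} by δ(·,1) → {s4} and {s7}.
Stable partition: {s2,s6,s9,s11} | {s0,s5} | {s4} | {s10} | {s3} | {s8} | {s7} — 7 equivalence classes.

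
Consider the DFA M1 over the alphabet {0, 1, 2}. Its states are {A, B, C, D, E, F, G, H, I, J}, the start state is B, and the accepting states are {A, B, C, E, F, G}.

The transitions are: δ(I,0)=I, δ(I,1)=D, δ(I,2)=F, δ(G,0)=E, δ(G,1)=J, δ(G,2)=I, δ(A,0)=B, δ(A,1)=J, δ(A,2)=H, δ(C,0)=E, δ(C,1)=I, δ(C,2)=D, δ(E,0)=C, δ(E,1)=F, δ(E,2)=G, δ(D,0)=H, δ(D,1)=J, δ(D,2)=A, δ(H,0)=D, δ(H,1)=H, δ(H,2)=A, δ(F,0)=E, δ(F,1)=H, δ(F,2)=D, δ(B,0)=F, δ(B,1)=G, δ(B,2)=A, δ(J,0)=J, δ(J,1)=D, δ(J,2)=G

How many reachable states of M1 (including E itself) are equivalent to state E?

Start with accepting vs non-accepting: {A,B,C,E,F,G} | {D,H,I,J}.
Refine {A,B,C,E,F,G} on symbol 1: members go to different blocks, giving {A,C,F,G} and {B,E}.
No further refinement is possible. Final partition (3 blocks): {A,C,F,G} | {D,H,I,J} | {B,E}.
The equivalence class containing E is {B,E}, of size 2.

2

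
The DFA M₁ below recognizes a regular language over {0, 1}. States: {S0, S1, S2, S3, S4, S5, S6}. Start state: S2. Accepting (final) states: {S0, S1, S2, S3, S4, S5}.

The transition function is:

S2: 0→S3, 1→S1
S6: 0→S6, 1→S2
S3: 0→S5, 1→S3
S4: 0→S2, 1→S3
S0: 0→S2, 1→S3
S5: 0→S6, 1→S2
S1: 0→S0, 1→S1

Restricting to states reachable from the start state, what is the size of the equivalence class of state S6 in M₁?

States {S4} cannot be reached from the start state, so discard them.
Initial partition by acceptance: {S0,S1,S2,S3,S5} | {S6}.
Split {S0,S1,S2,S3,S5} by δ(·,0) → {S0,S1,S2,S3} and {S5}.
Refine {S0,S1,S2,S3} on symbol 0: members go to different blocks, giving {S0,S1,S2} and {S3}.
Split {S0,S1,S2} by δ(·,0) → {S0,S1} and {S2}.
Split {S0,S1} by δ(·,0) → {S0} and {S1}.
The partition is now stable with 6 blocks: {S0} | {S6} | {S5} | {S3} | {S2} | {S1}.
State S6 belongs to the block {S6}, which has 1 states.

1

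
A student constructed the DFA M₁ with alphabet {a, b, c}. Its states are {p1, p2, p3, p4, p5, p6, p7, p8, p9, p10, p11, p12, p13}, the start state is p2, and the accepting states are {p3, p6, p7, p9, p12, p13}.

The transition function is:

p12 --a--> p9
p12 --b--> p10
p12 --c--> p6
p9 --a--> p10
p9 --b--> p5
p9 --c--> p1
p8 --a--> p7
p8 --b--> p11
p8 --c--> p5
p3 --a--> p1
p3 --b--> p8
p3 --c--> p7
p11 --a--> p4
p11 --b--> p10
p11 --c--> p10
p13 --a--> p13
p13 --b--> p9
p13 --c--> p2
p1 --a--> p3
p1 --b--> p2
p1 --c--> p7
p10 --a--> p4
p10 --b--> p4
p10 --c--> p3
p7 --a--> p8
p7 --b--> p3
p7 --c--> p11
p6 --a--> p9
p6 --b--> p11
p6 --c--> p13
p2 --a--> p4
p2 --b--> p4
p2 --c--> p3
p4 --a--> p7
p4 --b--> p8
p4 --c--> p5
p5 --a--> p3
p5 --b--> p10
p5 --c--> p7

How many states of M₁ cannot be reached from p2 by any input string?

Starting at p2 and following transitions, the reachable set is {p1, p2, p3, p4, p5, p7, p8, p10, p11}. That leaves p6, p9, p12, p13 unreachable — 4 in total.

4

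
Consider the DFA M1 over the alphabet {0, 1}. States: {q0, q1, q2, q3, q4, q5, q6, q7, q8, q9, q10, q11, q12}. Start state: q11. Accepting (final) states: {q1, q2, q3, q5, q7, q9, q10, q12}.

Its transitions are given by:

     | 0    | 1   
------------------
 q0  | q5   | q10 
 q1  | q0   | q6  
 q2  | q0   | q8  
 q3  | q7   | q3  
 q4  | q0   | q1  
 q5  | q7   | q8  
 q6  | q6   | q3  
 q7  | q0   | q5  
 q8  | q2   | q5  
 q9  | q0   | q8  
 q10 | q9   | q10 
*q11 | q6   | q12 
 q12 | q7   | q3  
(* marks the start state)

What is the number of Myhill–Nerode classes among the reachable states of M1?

States {q1,q4} cannot be reached from the start state, so discard them.
Initial partition by acceptance: {q2,q3,q5,q7,q9,q10,q12} | {q0,q6,q8,q11}.
Refine {q2,q3,q5,q7,q9,q10,q12} on symbol 0: members go to different blocks, giving {q3,q5,q10,q12} and {q2,q7,q9}.
Split {q3,q5,q10,q12} by δ(·,1) → {q3,q10,q12} and {q5}.
Refine {q0,q6,q8,q11} on symbol 0: members go to different blocks, giving {q6,q11} and {q0} and {q8}.
Split {q2,q7,q9} by δ(·,1) → {q2,q9} and {q7}.
Refine {q3,q10,q12} on symbol 0: members go to different blocks, giving {q3,q12} and {q10}.
No further refinement is possible. Final partition (8 blocks): {q3,q12} | {q6,q11} | {q2,q9} | {q5} | {q0} | {q8} | {q7} | {q10}.

8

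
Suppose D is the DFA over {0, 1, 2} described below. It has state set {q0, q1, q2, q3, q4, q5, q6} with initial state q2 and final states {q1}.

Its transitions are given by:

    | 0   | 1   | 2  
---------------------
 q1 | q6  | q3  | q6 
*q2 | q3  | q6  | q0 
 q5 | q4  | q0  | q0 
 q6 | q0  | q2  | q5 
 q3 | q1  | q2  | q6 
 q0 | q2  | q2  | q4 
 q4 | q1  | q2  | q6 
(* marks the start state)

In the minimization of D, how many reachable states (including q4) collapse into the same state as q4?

2

All states are reachable from the start state.
Start with accepting vs non-accepting: {q1} | {q0,q2,q3,q4,q5,q6}.
Refine {q0,q2,q3,q4,q5,q6} on symbol 0: members go to different blocks, giving {q0,q2,q5,q6} and {q3,q4}.
Refine {q0,q2,q5,q6} on symbol 0: members go to different blocks, giving {q0,q6} and {q2,q5}.
Split {q0,q6} by δ(·,0) → {q0} and {q6}.
Refine {q2,q5} on symbol 1: members go to different blocks, giving {q2} and {q5}.
Stable partition: {q1} | {q0} | {q3,q4} | {q2} | {q6} | {q5} — 6 equivalence classes.
State q4 belongs to the block {q3,q4}, which has 2 states.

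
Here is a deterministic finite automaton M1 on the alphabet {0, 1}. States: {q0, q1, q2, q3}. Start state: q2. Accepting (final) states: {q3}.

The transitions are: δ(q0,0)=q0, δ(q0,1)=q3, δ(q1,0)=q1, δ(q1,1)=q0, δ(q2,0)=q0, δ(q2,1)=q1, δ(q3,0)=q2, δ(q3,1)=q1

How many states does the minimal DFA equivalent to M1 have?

4

All states are reachable from the start state.
Initial partition by acceptance: {q3} | {q0,q1,q2}.
Refine {q0,q1,q2} on symbol 1: members go to different blocks, giving {q1,q2} and {q0}.
Refine {q1,q2} on symbol 0: members go to different blocks, giving {q1} and {q2}.
Stable partition: {q3} | {q1} | {q0} | {q2} — 4 equivalence classes.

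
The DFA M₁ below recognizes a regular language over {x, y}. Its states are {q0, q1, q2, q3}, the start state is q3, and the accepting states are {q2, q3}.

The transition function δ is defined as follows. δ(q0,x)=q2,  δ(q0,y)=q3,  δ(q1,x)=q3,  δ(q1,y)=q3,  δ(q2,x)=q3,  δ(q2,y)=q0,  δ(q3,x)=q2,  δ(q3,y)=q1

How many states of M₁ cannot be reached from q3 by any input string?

Exploring from q3, all states are eventually visited, so none are unreachable.

0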